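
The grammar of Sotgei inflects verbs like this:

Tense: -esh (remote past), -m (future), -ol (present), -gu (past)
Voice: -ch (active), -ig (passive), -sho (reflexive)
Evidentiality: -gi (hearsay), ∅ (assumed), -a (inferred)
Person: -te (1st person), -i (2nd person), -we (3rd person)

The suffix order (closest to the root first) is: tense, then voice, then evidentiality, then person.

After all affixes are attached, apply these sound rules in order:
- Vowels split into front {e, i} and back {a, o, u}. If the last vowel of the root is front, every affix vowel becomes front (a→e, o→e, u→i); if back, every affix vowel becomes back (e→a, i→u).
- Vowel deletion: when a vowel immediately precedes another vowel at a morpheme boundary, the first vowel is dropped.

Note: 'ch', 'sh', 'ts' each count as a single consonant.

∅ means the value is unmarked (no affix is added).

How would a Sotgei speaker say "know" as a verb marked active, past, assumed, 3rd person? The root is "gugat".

gugatguchwa

Attach tense past -gu → gugatgu.
Attach voice active -ch → gugatguch.
evidentiality = assumed: zero marking, form stays gugatguch.
Attach person 3rd person -we → gugatguchwe.
Apply vowel harmony: gugatguchwe → gugatguchwa.
Vowel deletion: no change.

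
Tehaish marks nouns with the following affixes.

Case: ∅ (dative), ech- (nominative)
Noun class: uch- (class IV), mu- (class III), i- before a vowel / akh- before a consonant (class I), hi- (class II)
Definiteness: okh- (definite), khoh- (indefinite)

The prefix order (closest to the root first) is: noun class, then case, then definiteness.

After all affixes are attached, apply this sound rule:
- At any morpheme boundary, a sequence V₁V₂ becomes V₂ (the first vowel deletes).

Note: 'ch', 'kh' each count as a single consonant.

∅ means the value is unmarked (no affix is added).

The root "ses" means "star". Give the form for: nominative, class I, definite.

Attach noun class class I akh- (before consonant 's') → akhses.
Attach case nominative ech- → echakhses.
Attach definiteness definite okh- → okhechakhses.
Vowel deletion: no change.

okhechakhses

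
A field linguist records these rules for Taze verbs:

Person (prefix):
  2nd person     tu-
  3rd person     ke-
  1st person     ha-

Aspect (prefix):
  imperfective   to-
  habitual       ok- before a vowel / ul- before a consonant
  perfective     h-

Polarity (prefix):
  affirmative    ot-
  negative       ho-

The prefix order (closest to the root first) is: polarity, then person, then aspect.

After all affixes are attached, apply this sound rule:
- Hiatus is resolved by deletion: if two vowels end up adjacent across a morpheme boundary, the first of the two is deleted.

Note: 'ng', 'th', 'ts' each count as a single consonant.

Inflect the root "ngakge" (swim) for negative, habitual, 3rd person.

Attach polarity negative ho- → hongakge.
Attach person 3rd person ke- → kehongakge.
Attach aspect habitual ul- (before consonant 'k') → ulkehongakge.
Vowel deletion: no change.

ulkehongakge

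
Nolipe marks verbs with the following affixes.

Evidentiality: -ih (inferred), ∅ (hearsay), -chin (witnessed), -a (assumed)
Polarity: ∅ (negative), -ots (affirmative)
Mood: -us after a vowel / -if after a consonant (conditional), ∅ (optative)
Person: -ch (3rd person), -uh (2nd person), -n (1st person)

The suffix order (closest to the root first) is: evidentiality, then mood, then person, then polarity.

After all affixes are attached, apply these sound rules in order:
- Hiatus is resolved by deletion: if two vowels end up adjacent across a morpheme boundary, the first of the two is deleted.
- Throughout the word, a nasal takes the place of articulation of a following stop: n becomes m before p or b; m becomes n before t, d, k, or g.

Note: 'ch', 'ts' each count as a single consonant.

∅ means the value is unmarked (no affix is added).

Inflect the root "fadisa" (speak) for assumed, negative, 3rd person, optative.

fadisach

Attach evidentiality assumed -a → fadisaa.
mood = optative: zero marking, form stays fadisaa.
Attach person 3rd person -ch → fadisaach.
polarity = negative: zero marking, form stays fadisaach.
Apply vowel deletion: fadisaach → fadisach.
Nasal assimilation: no change.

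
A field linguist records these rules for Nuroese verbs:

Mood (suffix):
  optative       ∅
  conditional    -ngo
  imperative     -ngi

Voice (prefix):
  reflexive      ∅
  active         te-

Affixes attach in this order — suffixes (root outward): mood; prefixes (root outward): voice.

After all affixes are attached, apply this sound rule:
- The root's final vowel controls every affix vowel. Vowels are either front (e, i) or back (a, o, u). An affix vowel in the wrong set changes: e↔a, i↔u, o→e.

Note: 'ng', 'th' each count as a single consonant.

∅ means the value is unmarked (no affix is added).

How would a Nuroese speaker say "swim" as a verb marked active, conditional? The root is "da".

Attach voice active te- → teda.
Attach mood conditional -ngo → tedango.
Apply vowel harmony: tedango → tadango.

tadango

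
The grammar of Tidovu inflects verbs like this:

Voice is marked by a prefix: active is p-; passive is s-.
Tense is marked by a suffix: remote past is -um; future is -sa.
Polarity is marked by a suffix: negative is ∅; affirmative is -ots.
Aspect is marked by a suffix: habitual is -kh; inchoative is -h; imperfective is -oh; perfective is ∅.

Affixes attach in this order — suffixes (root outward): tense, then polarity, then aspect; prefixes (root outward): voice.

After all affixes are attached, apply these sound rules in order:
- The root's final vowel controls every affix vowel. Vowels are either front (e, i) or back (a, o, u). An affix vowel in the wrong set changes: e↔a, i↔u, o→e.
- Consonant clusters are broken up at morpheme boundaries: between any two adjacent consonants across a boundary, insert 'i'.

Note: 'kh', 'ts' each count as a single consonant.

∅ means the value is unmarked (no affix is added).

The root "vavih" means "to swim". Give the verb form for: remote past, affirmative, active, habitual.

pivavihimetsikh

Attach tense remote past -um → vavihum.
Attach polarity affirmative -ots → vavihumots.
Attach voice active p- → pvavihumots.
Attach aspect habitual -kh → pvavihumotskh.
Apply vowel harmony: pvavihumotskh → pvavihimetskh.
Apply epenthesis: pvavihimetskh → pivavihimetsikh.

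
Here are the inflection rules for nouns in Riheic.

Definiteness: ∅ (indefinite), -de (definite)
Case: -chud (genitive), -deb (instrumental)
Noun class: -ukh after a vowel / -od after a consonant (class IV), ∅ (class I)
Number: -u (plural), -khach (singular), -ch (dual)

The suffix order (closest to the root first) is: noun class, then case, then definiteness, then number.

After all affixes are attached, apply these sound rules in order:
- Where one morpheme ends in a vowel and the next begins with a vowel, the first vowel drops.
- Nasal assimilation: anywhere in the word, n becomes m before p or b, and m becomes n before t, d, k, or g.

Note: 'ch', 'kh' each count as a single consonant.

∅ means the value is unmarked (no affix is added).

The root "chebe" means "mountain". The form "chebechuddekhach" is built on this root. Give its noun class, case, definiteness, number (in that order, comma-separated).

class I, genitive, definite, singular

Segment: chebe-chud-de-khach.
noun class: ∅ → class I.
case: -chud → genitive.
definiteness: -de → definite.
number: -khach → singular.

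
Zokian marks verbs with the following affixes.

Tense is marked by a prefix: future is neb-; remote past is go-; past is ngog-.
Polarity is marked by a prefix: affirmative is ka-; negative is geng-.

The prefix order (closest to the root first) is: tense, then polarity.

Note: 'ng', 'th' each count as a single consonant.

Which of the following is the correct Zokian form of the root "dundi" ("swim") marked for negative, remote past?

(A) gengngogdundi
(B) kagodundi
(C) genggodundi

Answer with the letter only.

Attach tense remote past go- → godundi.
Attach polarity negative geng- → genggodundi.
So the correct form is genggodundi, option (C).
(A) gengngogdundi is wrong: it uses past instead of remote past for tense.
(B) kagodundi is wrong: it uses affirmative instead of negative for polarity.

C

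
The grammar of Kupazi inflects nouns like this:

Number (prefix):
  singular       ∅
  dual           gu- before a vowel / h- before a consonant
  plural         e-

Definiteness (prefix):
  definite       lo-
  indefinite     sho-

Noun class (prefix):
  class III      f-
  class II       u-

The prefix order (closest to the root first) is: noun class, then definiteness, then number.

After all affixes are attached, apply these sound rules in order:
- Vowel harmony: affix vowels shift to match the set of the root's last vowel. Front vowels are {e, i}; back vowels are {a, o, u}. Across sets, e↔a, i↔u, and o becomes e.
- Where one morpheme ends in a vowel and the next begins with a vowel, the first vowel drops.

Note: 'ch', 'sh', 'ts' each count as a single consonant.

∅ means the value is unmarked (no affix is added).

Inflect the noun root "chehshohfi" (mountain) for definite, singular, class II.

Attach noun class class II u- → uchehshohfi.
Attach definiteness definite lo- → louchehshohfi.
number = singular: zero marking, form stays louchehshohfi.
Apply vowel harmony: louchehshohfi → leichehshohfi.
Apply vowel deletion: leichehshohfi → lichehshohfi.

lichehshohfi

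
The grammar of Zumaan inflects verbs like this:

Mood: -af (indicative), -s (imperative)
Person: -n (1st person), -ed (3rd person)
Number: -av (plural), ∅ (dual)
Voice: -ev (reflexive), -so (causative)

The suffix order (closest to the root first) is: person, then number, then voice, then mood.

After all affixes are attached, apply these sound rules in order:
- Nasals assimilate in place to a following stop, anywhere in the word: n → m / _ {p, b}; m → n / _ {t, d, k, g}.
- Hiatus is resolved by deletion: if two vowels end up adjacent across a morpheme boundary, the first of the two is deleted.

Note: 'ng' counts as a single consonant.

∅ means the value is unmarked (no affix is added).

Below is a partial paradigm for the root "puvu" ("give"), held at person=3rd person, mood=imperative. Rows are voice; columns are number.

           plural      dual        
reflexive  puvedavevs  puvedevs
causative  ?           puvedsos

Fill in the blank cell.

puvedavsos

Attach person 3rd person -ed → puvued.
Attach number plural -av → puvuedav.
Attach voice causative -so → puvuedavso.
Attach mood imperative -s → puvuedavsos.
Nasal assimilation: no change.
Apply vowel deletion: puvuedavsos → puvedavsos.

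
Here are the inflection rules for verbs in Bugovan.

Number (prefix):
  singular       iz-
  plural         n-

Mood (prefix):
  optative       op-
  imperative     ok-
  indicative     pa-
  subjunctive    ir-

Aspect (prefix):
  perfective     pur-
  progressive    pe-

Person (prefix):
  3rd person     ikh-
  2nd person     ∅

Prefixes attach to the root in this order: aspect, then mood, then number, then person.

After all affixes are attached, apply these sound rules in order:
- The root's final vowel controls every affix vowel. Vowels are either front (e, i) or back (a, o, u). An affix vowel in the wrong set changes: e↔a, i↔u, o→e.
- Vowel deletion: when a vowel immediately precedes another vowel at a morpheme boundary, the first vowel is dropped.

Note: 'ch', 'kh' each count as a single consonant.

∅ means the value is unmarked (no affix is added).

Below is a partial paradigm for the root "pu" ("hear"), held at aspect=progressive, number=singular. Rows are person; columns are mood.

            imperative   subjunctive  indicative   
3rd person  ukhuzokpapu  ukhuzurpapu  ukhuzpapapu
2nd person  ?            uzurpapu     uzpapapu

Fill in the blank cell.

uzokpapu

Attach aspect progressive pe- → pepu.
Attach mood imperative ok- → okpepu.
Attach number singular iz- → izokpepu.
person = 2nd person: zero marking, form stays izokpepu.
Apply vowel harmony: izokpepu → uzokpapu.
Vowel deletion: no change.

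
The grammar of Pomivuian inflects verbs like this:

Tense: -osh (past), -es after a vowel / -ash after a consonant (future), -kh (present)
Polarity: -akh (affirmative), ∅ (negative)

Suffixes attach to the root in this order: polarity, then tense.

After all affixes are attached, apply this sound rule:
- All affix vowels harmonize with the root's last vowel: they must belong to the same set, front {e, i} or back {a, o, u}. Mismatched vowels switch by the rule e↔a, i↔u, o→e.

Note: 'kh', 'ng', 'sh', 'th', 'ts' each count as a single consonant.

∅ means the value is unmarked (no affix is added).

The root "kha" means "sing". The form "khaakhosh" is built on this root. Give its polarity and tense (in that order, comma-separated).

Segment: kha-akh-osh.
polarity: -akh → affirmative.
tense: -osh → past.

affirmative, past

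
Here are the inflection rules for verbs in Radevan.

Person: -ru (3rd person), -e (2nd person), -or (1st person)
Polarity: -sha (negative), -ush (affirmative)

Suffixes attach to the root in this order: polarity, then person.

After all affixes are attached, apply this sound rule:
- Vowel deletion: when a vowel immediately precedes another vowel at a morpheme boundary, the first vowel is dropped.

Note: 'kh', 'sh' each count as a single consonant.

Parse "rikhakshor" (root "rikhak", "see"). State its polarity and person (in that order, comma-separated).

negative, 1st person

Segment: rikhak-sha-or.
polarity: -sha → negative.
person: -or → 1st person.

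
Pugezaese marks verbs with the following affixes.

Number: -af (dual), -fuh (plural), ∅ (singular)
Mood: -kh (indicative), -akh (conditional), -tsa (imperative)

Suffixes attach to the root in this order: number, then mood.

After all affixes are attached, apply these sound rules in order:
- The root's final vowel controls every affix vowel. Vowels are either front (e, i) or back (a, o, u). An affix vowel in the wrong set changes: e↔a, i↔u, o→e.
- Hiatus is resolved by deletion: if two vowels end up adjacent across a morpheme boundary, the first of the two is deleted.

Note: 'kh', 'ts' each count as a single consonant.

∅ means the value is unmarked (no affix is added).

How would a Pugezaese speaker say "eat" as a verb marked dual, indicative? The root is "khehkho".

Attach number dual -af → khehkhoaf.
Attach mood indicative -kh → khehkhoafkh.
Vowel harmony: no change.
Apply vowel deletion: khehkhoafkh → khehkhafkh.

khehkhafkh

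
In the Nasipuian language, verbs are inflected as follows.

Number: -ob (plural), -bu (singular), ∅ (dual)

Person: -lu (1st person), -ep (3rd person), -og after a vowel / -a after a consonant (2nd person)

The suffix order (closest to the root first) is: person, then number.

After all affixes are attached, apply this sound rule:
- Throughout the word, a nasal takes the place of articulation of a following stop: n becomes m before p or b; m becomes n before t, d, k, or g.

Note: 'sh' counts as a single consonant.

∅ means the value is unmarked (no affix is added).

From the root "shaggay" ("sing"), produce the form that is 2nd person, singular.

shaggayabu

Attach person 2nd person -a (after consonant 'y') → shaggaya.
Attach number singular -bu → shaggayabu.
Nasal assimilation: no change.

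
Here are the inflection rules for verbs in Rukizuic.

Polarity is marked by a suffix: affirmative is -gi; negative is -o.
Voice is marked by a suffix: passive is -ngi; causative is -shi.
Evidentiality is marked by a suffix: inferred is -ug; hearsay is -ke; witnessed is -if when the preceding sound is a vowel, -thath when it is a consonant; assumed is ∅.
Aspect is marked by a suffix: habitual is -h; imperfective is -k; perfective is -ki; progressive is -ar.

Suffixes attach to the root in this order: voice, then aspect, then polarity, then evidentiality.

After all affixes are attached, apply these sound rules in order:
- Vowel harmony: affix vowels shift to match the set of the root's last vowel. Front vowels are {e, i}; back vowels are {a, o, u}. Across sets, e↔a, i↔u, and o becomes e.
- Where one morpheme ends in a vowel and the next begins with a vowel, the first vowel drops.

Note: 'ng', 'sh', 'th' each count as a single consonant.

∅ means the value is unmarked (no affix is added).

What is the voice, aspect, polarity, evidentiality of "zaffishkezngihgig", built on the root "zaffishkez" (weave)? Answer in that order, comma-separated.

passive, habitual, affirmative, inferred

Segment: zaffishkez-ngi-h-gi-ug.
voice: -ngi → passive.
aspect: -h → habitual.
polarity: -gi → affirmative.
evidentiality: -ug → inferred.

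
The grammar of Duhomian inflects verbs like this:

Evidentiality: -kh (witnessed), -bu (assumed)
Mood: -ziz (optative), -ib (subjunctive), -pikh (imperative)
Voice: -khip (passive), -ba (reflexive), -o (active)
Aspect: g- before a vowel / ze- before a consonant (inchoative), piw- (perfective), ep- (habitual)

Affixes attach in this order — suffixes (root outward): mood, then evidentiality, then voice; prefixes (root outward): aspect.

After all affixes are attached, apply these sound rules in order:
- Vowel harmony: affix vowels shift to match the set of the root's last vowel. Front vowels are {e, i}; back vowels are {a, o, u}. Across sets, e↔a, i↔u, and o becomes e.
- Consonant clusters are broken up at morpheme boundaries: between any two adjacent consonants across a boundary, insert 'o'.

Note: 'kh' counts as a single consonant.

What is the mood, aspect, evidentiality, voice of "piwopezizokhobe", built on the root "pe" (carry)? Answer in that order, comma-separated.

Segment: piw-pe-ziz-kh-ba.
mood: -ziz → optative.
aspect: piw- → perfective.
evidentiality: -kh → witnessed.
voice: -ba → reflexive.

optative, perfective, witnessed, reflexive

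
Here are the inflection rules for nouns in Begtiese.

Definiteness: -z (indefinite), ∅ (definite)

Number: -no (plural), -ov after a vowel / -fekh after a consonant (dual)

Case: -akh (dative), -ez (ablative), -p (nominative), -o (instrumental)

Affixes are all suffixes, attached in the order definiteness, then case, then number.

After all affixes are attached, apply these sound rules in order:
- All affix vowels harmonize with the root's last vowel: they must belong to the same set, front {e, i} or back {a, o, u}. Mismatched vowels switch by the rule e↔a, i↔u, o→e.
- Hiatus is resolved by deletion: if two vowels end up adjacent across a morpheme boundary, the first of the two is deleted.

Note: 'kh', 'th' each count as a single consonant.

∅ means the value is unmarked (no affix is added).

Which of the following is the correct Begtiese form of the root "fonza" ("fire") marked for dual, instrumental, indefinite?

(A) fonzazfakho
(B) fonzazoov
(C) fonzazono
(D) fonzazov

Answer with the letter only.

Attach definiteness indefinite -z → fonzaz.
Attach case instrumental -o → fonzazo.
Attach number dual -ov (after vowel 'o') → fonzazoov.
Vowel harmony: no change.
Apply vowel deletion: fonzazoov → fonzazov.
So the correct form is fonzazov, option (D).
(B) fonzazoov is wrong: it fails to apply the sound rule(s).
(C) fonzazono is wrong: it uses plural instead of dual for number.
(A) fonzazfakho is wrong: it has the affixes in the wrong order.

D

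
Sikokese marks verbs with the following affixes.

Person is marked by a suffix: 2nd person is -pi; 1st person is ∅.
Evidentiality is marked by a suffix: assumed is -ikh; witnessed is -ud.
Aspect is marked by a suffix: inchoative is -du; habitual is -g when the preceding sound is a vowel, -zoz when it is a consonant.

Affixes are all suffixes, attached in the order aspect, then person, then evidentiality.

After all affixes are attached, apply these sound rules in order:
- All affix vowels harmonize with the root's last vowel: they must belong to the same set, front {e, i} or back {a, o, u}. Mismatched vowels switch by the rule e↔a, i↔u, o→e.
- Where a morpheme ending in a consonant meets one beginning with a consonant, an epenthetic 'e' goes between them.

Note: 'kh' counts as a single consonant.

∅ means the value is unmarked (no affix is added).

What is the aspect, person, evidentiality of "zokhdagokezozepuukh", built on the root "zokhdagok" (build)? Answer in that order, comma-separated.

Segment: zokhdagok-zoz-pi-ikh.
aspect: -g/zoz → habitual.
person: -pi → 2nd person.
evidentiality: -ikh → assumed.

habitual, 2nd person, assumed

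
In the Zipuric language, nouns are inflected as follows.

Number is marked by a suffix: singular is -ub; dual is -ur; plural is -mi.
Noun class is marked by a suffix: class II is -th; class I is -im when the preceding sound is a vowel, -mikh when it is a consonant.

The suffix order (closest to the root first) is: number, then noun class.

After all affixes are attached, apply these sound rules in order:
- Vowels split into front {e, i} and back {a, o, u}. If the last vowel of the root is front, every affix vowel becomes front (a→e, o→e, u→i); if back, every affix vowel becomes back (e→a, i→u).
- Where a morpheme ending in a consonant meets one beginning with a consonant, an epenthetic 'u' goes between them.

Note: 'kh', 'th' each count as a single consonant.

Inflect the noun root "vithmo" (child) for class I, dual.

vithmourumukh

Attach number dual -ur → vithmour.
Attach noun class class I -mikh (after consonant 'r') → vithmourmikh.
Apply vowel harmony: vithmourmikh → vithmourmukh.
Apply epenthesis: vithmourmukh → vithmourumukh.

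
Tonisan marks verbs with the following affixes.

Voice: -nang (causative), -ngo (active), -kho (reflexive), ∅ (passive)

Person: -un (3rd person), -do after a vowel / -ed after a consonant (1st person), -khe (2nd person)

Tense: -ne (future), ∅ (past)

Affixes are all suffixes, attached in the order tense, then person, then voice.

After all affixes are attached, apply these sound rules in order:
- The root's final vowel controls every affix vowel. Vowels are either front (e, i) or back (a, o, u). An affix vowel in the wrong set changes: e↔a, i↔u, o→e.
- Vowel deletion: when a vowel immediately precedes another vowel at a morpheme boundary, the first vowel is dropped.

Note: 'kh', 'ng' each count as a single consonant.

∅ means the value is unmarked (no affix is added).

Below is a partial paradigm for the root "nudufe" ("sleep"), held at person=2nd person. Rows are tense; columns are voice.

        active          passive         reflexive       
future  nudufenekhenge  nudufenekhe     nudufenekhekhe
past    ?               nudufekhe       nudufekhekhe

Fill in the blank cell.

tense = past: zero marking, form stays nudufe.
Attach person 2nd person -khe → nudufekhe.
Attach voice active -ngo → nudufekhengo.
Apply vowel harmony: nudufekhengo → nudufekhenge.
Vowel deletion: no change.

nudufekhenge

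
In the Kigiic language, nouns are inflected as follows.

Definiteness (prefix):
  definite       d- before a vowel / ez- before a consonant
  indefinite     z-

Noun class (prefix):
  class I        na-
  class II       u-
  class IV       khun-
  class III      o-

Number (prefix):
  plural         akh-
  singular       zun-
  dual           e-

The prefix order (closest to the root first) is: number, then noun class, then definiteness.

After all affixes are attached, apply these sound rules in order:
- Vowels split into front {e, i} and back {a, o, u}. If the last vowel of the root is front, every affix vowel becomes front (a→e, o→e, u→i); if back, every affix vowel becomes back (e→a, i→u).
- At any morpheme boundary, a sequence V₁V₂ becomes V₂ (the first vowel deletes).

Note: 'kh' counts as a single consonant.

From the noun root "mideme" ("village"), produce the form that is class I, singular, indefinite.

znezinmideme

Attach number singular zun- → zunmideme.
Attach noun class class I na- → nazunmideme.
Attach definiteness indefinite z- → znazunmideme.
Apply vowel harmony: znazunmideme → znezinmideme.
Vowel deletion: no change.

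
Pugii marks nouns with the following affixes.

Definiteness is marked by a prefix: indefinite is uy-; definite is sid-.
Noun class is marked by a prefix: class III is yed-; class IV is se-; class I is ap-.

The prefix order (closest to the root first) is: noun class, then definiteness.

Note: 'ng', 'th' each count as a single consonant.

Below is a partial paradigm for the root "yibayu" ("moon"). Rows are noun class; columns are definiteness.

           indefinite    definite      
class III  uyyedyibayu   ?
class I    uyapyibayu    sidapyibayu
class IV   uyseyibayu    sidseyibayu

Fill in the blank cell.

sidyedyibayu

Attach noun class class III yed- → yedyibayu.
Attach definiteness definite sid- → sidyedyibayu.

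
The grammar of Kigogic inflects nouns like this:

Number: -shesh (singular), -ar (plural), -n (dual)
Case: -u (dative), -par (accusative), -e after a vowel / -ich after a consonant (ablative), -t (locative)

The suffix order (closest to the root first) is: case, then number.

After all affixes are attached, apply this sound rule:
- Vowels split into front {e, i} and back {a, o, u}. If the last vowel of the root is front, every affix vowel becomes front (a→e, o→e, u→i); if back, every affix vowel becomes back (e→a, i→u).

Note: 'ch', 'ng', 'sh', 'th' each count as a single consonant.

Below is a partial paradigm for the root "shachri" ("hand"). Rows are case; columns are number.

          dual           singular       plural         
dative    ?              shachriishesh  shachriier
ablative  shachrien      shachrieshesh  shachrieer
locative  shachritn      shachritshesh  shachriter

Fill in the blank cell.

Attach case dative -u → shachriu.
Attach number dual -n → shachriun.
Apply vowel harmony: shachriun → shachriin.

shachriin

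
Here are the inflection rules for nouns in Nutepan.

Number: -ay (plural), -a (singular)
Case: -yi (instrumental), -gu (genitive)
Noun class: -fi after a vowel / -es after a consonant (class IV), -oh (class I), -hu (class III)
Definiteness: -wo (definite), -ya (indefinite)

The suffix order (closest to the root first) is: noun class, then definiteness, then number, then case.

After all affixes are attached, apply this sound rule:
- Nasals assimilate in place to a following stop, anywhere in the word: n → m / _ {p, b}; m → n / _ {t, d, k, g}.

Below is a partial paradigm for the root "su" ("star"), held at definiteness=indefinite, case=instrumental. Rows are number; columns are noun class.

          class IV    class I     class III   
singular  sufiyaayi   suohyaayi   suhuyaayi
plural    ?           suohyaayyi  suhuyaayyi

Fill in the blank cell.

sufiyaayyi

Attach noun class class IV -fi (after vowel 'u') → sufi.
Attach definiteness indefinite -ya → sufiya.
Attach number plural -ay → sufiyaay.
Attach case instrumental -yi → sufiyaayyi.
Nasal assimilation: no change.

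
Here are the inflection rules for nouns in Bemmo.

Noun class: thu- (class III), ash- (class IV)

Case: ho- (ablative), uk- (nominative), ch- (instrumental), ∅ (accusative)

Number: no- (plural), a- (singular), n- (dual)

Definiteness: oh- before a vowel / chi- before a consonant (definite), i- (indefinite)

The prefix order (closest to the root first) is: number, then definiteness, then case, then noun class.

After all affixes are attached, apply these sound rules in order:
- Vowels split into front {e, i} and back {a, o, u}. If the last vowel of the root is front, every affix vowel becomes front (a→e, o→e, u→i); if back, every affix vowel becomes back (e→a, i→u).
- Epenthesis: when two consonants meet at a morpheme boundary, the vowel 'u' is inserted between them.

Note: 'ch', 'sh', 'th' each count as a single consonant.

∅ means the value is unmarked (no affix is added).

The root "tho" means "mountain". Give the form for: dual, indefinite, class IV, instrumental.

ashuchunutho

Attach number dual n- → ntho.
Attach definiteness indefinite i- → intho.
Attach case instrumental ch- → chintho.
Attach noun class class IV ash- → ashchintho.
Apply vowel harmony: ashchintho → ashchuntho.
Apply epenthesis: ashchuntho → ashuchunutho.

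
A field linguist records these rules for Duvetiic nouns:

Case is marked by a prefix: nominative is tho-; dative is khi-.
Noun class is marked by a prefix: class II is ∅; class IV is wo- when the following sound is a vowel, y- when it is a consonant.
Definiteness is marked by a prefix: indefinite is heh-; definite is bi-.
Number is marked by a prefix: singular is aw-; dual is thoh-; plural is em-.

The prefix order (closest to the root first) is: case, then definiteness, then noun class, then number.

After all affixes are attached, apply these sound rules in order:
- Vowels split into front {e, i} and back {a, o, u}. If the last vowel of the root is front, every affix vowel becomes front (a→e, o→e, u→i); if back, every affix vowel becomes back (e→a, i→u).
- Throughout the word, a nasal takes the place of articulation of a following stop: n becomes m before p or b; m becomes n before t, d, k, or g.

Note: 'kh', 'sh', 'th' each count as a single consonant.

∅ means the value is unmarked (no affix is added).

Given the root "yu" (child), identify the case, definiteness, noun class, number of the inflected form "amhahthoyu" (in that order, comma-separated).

nominative, indefinite, class II, plural

Segment: em-heh-tho-yu.
case: tho- → nominative.
definiteness: heh- → indefinite.
noun class: ∅ → class II.
number: em- → plural.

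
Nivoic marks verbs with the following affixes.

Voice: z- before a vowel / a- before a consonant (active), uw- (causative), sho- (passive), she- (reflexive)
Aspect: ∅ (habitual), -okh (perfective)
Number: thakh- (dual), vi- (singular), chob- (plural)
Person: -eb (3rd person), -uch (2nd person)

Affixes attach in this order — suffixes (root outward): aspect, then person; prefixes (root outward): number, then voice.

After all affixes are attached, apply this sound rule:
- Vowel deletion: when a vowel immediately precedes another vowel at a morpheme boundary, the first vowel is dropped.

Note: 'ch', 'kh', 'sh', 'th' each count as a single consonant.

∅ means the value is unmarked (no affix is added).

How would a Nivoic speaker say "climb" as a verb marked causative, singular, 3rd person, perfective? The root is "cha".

Attach aspect perfective -okh → chaokh.
Attach person 3rd person -eb → chaokheb.
Attach number singular vi- → vichaokheb.
Attach voice causative uw- → uwvichaokheb.
Apply vowel deletion: uwvichaokheb → uwvichokheb.

uwvichokheb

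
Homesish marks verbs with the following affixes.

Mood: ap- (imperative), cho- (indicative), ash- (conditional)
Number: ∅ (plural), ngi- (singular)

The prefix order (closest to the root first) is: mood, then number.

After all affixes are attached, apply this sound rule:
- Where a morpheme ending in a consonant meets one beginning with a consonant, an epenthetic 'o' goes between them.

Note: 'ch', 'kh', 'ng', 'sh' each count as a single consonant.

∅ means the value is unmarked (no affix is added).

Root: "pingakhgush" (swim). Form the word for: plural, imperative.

Attach mood imperative ap- → appingakhgush.
number = plural: zero marking, form stays appingakhgush.
Apply epenthesis: appingakhgush → apopingakhgush.

apopingakhgush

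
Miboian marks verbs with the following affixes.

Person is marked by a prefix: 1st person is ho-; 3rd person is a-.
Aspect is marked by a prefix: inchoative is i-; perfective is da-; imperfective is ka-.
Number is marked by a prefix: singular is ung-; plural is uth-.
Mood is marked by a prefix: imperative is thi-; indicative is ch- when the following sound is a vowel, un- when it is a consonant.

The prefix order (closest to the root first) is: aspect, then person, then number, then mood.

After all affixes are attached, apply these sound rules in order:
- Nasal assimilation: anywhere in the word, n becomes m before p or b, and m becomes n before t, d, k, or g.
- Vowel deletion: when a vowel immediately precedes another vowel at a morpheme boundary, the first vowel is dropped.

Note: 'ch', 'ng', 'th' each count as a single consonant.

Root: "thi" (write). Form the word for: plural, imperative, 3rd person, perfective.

Attach aspect perfective da- → dathi.
Attach person 3rd person a- → adathi.
Attach number plural uth- → uthadathi.
Attach mood imperative thi- → thiuthadathi.
Nasal assimilation: no change.
Apply vowel deletion: thiuthadathi → thuthadathi.

thuthadathi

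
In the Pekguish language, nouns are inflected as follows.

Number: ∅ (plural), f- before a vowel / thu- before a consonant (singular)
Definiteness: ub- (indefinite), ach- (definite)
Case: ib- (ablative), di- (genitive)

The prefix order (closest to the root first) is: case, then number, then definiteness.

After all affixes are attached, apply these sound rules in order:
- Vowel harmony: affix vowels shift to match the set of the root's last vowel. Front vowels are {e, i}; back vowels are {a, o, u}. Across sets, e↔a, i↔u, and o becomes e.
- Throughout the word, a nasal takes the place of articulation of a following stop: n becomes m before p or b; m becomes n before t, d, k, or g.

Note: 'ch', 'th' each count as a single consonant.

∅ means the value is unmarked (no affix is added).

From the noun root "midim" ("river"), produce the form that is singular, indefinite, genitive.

Attach case genitive di- → dimidim.
Attach number singular thu- (before consonant 'd') → thudimidim.
Attach definiteness indefinite ub- → ubthudimidim.
Apply vowel harmony: ubthudimidim → ibthidimidim.
Nasal assimilation: no change.

ibthidimidim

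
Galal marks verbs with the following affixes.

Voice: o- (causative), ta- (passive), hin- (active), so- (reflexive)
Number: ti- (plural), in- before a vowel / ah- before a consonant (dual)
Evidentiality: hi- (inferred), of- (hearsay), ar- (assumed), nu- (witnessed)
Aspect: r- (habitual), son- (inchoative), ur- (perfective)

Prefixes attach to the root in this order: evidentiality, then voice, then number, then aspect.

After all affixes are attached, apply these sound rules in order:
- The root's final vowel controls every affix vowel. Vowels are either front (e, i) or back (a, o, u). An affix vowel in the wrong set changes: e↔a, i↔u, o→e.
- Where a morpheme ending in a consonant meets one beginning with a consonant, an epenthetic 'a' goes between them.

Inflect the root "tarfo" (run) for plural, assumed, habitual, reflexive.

ratusoaratarfo

Attach evidentiality assumed ar- → artarfo.
Attach voice reflexive so- → soartarfo.
Attach number plural ti- → tisoartarfo.
Attach aspect habitual r- → rtisoartarfo.
Apply vowel harmony: rtisoartarfo → rtusoartarfo.
Apply epenthesis: rtusoartarfo → ratusoaratarfo.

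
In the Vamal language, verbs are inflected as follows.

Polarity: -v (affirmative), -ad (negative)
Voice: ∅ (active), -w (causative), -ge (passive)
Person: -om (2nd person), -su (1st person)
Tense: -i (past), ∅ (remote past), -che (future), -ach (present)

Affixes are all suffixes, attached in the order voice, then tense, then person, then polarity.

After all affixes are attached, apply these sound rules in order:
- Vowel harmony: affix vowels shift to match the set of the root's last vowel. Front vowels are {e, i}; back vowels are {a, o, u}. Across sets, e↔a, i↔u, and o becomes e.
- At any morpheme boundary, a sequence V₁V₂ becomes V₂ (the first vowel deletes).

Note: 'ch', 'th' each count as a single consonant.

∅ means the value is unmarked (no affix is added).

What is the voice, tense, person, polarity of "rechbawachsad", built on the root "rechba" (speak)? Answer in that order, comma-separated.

causative, present, 1st person, negative

Segment: rechba-w-ach-su-ad.
voice: -w → causative.
tense: -ach → present.
person: -su → 1st person.
polarity: -ad → negative.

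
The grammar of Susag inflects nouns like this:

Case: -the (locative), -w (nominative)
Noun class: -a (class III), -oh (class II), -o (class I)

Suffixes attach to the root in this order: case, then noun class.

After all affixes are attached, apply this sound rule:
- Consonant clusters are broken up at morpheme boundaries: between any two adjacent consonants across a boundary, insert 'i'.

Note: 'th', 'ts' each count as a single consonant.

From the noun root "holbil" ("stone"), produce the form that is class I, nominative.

holbiliwo

Attach case nominative -w → holbilw.
Attach noun class class I -o → holbilwo.
Apply epenthesis: holbilwo → holbiliwo.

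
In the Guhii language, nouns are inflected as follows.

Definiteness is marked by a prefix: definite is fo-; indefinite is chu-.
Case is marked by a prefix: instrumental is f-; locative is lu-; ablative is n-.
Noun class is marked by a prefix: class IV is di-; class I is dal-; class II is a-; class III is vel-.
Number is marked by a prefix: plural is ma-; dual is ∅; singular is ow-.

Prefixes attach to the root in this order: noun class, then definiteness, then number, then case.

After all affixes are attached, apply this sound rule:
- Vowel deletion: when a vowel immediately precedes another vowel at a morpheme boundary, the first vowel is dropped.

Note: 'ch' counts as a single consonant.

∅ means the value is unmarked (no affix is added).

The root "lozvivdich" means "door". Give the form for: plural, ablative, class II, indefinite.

nmachalozvivdich

Attach noun class class II a- → alozvivdich.
Attach definiteness indefinite chu- → chualozvivdich.
Attach number plural ma- → machualozvivdich.
Attach case ablative n- → nmachualozvivdich.
Apply vowel deletion: nmachualozvivdich → nmachalozvivdich.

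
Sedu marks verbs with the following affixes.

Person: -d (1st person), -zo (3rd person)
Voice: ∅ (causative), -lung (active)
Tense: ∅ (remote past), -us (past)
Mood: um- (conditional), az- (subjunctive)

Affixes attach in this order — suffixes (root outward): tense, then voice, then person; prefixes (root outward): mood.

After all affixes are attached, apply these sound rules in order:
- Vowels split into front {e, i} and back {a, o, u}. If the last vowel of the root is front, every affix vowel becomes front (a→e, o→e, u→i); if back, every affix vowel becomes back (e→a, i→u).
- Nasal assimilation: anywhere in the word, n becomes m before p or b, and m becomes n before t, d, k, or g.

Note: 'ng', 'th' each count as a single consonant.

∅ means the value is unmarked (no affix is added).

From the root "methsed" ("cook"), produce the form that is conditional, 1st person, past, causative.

immethsedisd

Attach tense past -us → methsedus.
voice = causative: zero marking, form stays methsedus.
Attach mood conditional um- → ummethsedus.
Attach person 1st person -d → ummethsedusd.
Apply vowel harmony: ummethsedusd → immethsedisd.
Nasal assimilation: no change.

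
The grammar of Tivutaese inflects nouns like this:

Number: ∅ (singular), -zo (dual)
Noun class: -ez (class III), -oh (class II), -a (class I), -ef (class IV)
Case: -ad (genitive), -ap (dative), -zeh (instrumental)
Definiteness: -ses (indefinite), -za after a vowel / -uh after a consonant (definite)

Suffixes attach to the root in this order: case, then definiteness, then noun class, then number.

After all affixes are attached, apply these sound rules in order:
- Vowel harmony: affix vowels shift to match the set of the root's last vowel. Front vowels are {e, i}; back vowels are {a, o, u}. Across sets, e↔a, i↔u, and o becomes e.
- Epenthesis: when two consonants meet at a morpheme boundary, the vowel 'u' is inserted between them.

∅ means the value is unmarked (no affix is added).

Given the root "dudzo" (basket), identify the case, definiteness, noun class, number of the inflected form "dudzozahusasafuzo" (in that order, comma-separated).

instrumental, indefinite, class IV, dual

Segment: dudzo-zeh-ses-ef-zo.
case: -zeh → instrumental.
definiteness: -ses → indefinite.
noun class: -ef → class IV.
number: -zo → dual.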